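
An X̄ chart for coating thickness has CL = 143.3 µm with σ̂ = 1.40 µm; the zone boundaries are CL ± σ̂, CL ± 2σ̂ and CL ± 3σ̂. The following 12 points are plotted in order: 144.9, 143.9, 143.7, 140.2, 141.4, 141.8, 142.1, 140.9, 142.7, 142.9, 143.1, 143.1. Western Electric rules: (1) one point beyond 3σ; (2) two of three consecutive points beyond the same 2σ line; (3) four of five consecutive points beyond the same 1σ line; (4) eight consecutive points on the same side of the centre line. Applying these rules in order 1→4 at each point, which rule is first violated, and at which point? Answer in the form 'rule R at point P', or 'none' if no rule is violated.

rule 3 at point 8

Zone of each point (C = within 1σ̂, B = 1σ̂–2σ̂, A = 2σ̂–3σ̂, * = beyond 3σ̂; sign = side of CL): 1:+B, 2:+C, 3:+C, 4:-A, 5:-B, 6:-B, 7:-C, 8:-B, 9:-C, 10:-C, 11:-C, 12:-C
Rule 3 (four of five consecutive points beyond the same 1σ limit) is satisfied at point 8.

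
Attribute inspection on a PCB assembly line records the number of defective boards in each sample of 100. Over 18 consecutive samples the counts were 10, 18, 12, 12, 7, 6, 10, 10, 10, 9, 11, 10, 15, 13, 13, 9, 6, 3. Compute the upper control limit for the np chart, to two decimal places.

p̄ = Σdᵢ / (k·n) = 184 / (18 × 100) = 0.10222
UCL = np̄ + 3·√(np̄(1−p̄)) = 10.2222 + 3 × √(10.2222×0.89778) = 10.2222 + 3 × 3.0294 = 19.3104

19.31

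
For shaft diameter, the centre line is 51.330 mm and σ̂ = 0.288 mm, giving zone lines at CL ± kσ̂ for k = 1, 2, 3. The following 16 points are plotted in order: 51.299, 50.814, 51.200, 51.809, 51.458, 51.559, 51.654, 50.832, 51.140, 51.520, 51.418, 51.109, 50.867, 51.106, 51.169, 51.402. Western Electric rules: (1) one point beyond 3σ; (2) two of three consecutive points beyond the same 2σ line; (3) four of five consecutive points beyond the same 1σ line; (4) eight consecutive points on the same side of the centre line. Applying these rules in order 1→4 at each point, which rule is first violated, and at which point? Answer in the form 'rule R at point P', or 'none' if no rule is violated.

Zone of each point (C = within 1σ̂, B = 1σ̂–2σ̂, A = 2σ̂–3σ̂, * = beyond 3σ̂; sign = side of CL): 1:-C, 2:-B, 3:-C, 4:+B, 5:+C, 6:+C, 7:+B, 8:-B, 9:-C, 10:+C, 11:+C, 12:-C, 13:-B, 14:-C, 15:-C, 16:+C
No rule fires across all 16 points.

none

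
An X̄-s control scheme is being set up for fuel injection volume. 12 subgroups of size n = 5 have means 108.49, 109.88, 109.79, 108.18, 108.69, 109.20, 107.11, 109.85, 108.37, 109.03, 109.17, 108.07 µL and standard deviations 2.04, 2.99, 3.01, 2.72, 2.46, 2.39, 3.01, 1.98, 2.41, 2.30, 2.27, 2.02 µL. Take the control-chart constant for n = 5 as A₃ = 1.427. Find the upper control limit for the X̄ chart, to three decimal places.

X̄̄ = (108.49 + 109.88 + 109.79 + 108.18 + 108.69 + 109.20 + 107.11 + 109.85 + 108.37 + 109.03 + 109.17 + 108.07) / 12 = 108.8192
s̄ = (2.04 + 2.99 + 3.01 + 2.72 + 2.46 + 2.39 + 3.01 + 1.98 + 2.41 + 2.30 + 2.27 + 2.02) / 12 = 2.4667
UCL = X̄̄ + A₃·s̄ = 108.8192 + 1.427 × 2.4667 = 112.3391

112.339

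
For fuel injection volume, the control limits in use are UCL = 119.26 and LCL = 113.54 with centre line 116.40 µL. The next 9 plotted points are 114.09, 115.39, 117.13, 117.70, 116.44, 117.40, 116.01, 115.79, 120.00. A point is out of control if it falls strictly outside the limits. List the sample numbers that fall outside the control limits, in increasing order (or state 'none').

9

Compare each point to [113.54, 119.26]: sample 9 = 120.00 > UCL.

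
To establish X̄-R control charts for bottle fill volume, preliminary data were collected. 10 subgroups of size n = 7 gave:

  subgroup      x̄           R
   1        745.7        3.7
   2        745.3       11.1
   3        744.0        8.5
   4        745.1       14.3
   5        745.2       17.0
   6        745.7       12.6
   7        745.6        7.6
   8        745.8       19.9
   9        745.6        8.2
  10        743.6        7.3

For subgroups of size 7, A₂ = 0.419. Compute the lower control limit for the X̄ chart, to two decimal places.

X̄̄ = (745.7 + 745.3 + 744.0 + 745.1 + 745.2 + 745.7 + 745.6 + 745.8 + 745.6 + 743.6) / 10 = 7451.6000 / 10 = 745.1600
R̄ = (3.7 + 11.1 + 8.5 + 14.3 + 17.0 + 12.6 + 7.6 + 19.9 + 8.2 + 7.3) / 10 = 110.2000 / 10 = 11.0200
LCL = X̄̄ − A₂·R̄ = 745.1600 − 0.419 × 11.0200 = 740.5426

740.54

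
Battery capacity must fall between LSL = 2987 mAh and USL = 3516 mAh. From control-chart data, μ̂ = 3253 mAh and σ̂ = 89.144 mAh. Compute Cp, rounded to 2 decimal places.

0.99

Cp = (USL − LSL) / (6σ̂) = (3516 − 2987) / (6 × 89.144) = 529.0000 / 534.8640 = 0.9890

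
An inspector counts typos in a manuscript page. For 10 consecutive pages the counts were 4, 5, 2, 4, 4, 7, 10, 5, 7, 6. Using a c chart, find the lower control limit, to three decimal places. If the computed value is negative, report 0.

c̄ = (4 + 5 + 2 + 4 + 4 + 7 + 10 + 5 + 7 + 6) / 10 = 54 / 10 = 5.4000
LCL = c̄ − 3√c̄ = 5.4000 − 3 × 2.3238 = -1.5714 → 0 (cannot be negative)

0.000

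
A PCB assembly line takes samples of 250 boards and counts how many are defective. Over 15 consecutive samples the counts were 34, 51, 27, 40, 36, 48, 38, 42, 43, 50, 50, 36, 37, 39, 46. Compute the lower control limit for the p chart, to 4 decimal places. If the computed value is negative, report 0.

p̄ = Σdᵢ / (k·n) = 617 / (15 × 250) = 0.16453
LCL = p̄ − 3·√(p̄(1−p̄)/n) = 0.16453 − 3 × 0.02345 = 0.09419

0.0942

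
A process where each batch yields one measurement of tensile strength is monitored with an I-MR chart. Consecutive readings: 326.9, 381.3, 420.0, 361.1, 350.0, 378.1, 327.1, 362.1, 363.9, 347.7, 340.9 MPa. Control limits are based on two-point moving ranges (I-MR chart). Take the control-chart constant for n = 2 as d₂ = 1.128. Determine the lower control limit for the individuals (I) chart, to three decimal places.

279.599

X̄ = (326.9 + 381.3 + 420.0 + 361.1 + 350.0 + 378.1 + 327.1 + 362.1 + 363.9 + 347.7 + 340.9) / 11 = 359.9182
Moving ranges: 54.4, 38.7, 58.9, 11.1, 28.1, 51.0, 35.0, 1.8, 16.2, 6.8; M̄R̄ = 302.0000 / 10 = 30.2000
LCL = X̄ − 3·M̄R̄/d₂ = 359.9182 − 3 × 30.2000 / 1.128 = 279.5990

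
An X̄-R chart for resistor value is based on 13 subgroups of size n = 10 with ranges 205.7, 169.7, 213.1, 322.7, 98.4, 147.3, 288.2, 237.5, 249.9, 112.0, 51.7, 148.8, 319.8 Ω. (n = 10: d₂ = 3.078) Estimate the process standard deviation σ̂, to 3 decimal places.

R̄ = (205.7 + 169.7 + 213.1 + 322.7 + 98.4 + 147.3 + 288.2 + 237.5 + 249.9 + 112.0 + 51.7 + 148.8 + 319.8) / 13 = 197.2923
σ̂ = R̄ / d₂ = 197.2923 / 3.078 = 64.0976

64.098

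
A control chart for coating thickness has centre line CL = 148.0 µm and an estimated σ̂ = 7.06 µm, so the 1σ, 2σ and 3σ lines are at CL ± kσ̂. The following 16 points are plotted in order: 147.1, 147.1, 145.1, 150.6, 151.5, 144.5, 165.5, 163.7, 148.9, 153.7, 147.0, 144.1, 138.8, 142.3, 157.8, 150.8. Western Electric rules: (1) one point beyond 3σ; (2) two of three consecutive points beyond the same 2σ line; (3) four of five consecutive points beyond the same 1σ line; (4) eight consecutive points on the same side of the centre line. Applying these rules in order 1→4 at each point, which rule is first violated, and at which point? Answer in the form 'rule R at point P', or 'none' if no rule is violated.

rule 2 at point 8

Zone of each point (C = within 1σ̂, B = 1σ̂–2σ̂, A = 2σ̂–3σ̂, * = beyond 3σ̂; sign = side of CL): 1:-C, 2:-C, 3:-C, 4:+C, 5:+C, 6:-C, 7:+A, 8:+A, 9:+C, 10:+C, 11:-C, 12:-C, 13:-B, 14:-C, 15:+B, 16:+C
Rule 2 (two of three consecutive points beyond the same 2σ limit) is satisfied at point 8.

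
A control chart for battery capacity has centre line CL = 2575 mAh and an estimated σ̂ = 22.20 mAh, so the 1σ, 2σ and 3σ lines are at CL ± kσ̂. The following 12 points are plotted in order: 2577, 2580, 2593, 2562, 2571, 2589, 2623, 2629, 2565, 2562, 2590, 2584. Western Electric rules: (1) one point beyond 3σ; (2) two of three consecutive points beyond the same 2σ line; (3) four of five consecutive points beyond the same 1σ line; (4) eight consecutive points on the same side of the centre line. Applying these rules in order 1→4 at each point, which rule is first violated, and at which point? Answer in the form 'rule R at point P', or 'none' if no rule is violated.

Zone of each point (C = within 1σ̂, B = 1σ̂–2σ̂, A = 2σ̂–3σ̂, * = beyond 3σ̂; sign = side of CL): 1:+C, 2:+C, 3:+C, 4:-C, 5:-C, 6:+C, 7:+A, 8:+A, 9:-C, 10:-C, 11:+C, 12:+C
Rule 2 (two of three consecutive points beyond the same 2σ limit) is satisfied at point 8.

rule 2 at point 8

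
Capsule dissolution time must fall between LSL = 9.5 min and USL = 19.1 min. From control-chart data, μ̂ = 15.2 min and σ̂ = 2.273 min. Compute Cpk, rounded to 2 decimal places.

0.57

Cpu = (USL − μ̂) / (3σ̂) = (19.1 − 15.2) / (3 × 2.273) = 0.5719; Cpl = (μ̂ − LSL) / (3σ̂) = (15.2 − 9.5) / (3 × 2.273) = 0.8359; Cpk = min(Cpu, Cpl) = 0.5719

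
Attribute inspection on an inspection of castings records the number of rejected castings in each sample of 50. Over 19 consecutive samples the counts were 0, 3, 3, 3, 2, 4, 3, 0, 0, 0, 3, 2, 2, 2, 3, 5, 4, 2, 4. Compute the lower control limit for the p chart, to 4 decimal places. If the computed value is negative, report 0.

0.0000

p̄ = Σdᵢ / (k·n) = 45 / (19 × 50) = 0.04737
LCL = p̄ − 3·√(p̄(1−p̄)/n) = 0.04737 − 3 × 0.03004 = -0.04276 → 0 (negative, so LCL = 0)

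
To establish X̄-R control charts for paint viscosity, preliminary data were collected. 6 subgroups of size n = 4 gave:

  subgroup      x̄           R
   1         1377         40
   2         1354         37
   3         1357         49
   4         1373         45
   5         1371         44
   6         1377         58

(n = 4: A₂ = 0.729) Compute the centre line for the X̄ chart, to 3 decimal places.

1368.167

X̄̄ = (1377 + 1354 + 1357 + 1373 + 1371 + 1377) / 6 = 8209.0000 / 6 = 1368.1667
CL = X̄̄ = 1368.1667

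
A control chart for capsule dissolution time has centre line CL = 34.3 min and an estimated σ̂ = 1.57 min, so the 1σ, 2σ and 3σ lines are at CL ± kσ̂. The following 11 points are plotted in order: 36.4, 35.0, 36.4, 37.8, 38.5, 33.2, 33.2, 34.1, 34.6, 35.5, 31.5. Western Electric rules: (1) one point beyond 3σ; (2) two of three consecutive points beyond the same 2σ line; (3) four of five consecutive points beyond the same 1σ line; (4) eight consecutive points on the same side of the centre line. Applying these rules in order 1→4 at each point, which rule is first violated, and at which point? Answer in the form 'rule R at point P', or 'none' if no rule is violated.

Zone of each point (C = within 1σ̂, B = 1σ̂–2σ̂, A = 2σ̂–3σ̂, * = beyond 3σ̂; sign = side of CL): 1:+B, 2:+C, 3:+B, 4:+A, 5:+A, 6:-C, 7:-C, 8:-C, 9:+C, 10:+C, 11:-B
Rule 2 (two of three consecutive points beyond the same 2σ limit) is satisfied at point 5.

rule 2 at point 5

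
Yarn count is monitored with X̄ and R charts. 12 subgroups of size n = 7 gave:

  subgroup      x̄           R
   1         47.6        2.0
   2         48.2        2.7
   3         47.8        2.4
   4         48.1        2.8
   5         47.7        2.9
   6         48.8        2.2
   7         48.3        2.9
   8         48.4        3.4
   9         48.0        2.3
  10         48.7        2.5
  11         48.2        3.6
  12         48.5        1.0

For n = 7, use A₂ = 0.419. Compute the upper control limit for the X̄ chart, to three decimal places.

X̄̄ = (47.6 + 48.2 + 47.8 + 48.1 + 47.7 + 48.8 + 48.3 + 48.4 + 48.0 + 48.7 + 48.2 + 48.5) / 12 = 578.3000 / 12 = 48.1917
R̄ = (2.0 + 2.7 + 2.4 + 2.8 + 2.9 + 2.2 + 2.9 + 3.4 + 2.3 + 2.5 + 3.6 + 1.0) / 12 = 30.7000 / 12 = 2.5583
UCL = X̄̄ + A₂·R̄ = 48.1917 + 0.419 × 2.5583 = 49.2636

49.264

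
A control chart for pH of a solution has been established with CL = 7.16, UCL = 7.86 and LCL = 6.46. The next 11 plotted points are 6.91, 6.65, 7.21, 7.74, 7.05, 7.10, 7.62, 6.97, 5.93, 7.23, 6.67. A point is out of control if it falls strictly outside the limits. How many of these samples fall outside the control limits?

1

Compare each point to [6.46, 7.86]: sample 9 = 5.93 < LCL.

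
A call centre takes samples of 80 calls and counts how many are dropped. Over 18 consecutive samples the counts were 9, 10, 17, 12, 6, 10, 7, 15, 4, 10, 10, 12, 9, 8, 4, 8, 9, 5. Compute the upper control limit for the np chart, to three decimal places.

17.713

p̄ = Σdᵢ / (k·n) = 165 / (18 × 80) = 0.11458
UCL = np̄ + 3·√(np̄(1−p̄)) = 9.1667 + 3 × √(9.1667×0.88542) = 9.1667 + 3 × 2.8489 = 17.7134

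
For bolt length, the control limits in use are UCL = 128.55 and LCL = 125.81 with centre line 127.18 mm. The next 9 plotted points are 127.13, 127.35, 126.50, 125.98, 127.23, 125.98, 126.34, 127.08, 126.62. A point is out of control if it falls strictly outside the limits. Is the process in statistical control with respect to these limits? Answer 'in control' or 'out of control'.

in control

All 9 points lie within [125.81, 128.55].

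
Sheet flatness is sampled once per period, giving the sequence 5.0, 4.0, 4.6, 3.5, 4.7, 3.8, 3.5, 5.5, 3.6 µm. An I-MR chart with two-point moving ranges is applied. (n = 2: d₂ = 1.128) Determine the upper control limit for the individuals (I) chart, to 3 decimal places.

7.236

X̄ = (5.0 + 4.0 + 4.6 + 3.5 + 4.7 + 3.8 + 3.5 + 5.5 + 3.6) / 9 = 4.2444
Moving ranges: 1.0, 0.6, 1.1, 1.2, 0.9, 0.3, 2.0, 1.9; M̄R̄ = 9.0000 / 8 = 1.1250
UCL = X̄ + 3·M̄R̄/d₂ = 4.2444 + 3 × 1.1250 / 1.128 = 7.2365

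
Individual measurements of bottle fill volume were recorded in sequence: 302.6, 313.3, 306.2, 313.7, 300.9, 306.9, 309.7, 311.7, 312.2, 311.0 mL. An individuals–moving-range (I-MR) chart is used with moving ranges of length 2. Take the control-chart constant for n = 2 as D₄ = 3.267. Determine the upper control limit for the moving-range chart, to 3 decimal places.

Moving ranges: 10.7, 7.1, 7.5, 12.8, 6.0, 2.8, 2.0, 0.5, 1.2; M̄R̄ = 50.6000 / 9 = 5.6222
UCL_MR = D₄·M̄R̄ = 3.267 × 5.6222 = 18.3678

18.368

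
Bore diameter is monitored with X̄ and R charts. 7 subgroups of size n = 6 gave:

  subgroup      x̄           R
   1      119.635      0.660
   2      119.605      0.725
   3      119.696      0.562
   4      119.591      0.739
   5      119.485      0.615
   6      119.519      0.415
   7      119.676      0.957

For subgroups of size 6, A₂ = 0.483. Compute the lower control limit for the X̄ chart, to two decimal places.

119.28

X̄̄ = (119.635 + 119.605 + 119.696 + 119.591 + 119.485 + 119.519 + 119.676) / 7 = 837.2070 / 7 = 119.6010
R̄ = (0.660 + 0.725 + 0.562 + 0.739 + 0.615 + 0.415 + 0.957) / 7 = 4.6730 / 7 = 0.6676
LCL = X̄̄ − A₂·R̄ = 119.6010 − 0.483 × 0.6676 = 119.2786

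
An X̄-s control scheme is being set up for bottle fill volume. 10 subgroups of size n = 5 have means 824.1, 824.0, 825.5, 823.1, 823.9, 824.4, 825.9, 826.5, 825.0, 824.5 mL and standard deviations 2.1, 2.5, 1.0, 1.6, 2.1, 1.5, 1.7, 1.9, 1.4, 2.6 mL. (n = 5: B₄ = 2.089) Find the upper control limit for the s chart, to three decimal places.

s̄ = (2.1 + 2.5 + 1.0 + 1.6 + 2.1 + 1.5 + 1.7 + 1.9 + 1.4 + 2.6) / 10 = 1.8400
UCL_s = B₄·s̄ = 2.089 × 1.8400 = 3.8438

3.844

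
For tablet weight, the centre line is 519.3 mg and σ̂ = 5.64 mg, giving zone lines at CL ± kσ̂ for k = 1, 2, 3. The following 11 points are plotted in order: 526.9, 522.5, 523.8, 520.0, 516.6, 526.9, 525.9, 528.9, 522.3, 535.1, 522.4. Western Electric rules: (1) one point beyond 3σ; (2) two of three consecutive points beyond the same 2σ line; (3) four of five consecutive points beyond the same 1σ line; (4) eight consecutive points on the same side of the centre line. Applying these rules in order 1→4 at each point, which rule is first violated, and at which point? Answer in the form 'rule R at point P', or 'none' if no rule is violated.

rule 3 at point 10

Zone of each point (C = within 1σ̂, B = 1σ̂–2σ̂, A = 2σ̂–3σ̂, * = beyond 3σ̂; sign = side of CL): 1:+B, 2:+C, 3:+C, 4:+C, 5:-C, 6:+B, 7:+B, 8:+B, 9:+C, 10:+A, 11:+C
Rule 3 (four of five consecutive points beyond the same 1σ limit) is satisfied at point 10.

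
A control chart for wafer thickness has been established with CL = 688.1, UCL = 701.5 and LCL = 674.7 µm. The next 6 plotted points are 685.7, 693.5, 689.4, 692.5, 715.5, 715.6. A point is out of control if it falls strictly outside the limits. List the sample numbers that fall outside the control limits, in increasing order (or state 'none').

Compare each point to [674.7, 701.5]: sample 5 = 715.5 > UCL; sample 6 = 715.6 > UCL.

5, 6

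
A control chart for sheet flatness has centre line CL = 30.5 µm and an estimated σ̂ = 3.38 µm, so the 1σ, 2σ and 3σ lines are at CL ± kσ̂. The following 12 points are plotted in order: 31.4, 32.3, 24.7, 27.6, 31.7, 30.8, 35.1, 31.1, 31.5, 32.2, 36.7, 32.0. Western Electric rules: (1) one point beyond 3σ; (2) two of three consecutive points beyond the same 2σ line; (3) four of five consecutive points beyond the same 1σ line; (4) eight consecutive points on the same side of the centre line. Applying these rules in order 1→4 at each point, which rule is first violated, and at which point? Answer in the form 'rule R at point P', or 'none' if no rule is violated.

rule 4 at point 12

Zone of each point (C = within 1σ̂, B = 1σ̂–2σ̂, A = 2σ̂–3σ̂, * = beyond 3σ̂; sign = side of CL): 1:+C, 2:+C, 3:-B, 4:-C, 5:+C, 6:+C, 7:+B, 8:+C, 9:+C, 10:+C, 11:+B, 12:+C
Rule 4 (eight consecutive points on the same side of the centre line) is satisfied at point 12.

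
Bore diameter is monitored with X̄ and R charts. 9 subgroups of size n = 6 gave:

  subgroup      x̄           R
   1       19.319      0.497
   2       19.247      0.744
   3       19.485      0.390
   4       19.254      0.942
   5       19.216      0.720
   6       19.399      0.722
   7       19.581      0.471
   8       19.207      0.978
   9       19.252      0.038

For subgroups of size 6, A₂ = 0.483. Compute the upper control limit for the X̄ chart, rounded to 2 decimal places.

19.62

X̄̄ = (19.319 + 19.247 + 19.485 + 19.254 + 19.216 + 19.399 + 19.581 + 19.207 + 19.252) / 9 = 173.9600 / 9 = 19.3289
R̄ = (0.497 + 0.744 + 0.390 + 0.942 + 0.720 + 0.722 + 0.471 + 0.978 + 0.038) / 9 = 5.5020 / 9 = 0.6113
UCL = X̄̄ + A₂·R̄ = 19.3289 + 0.483 × 0.6113 = 19.6242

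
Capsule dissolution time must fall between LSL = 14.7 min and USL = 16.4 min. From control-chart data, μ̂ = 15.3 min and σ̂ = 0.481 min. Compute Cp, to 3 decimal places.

Cp = (USL − LSL) / (6σ̂) = (16.4 − 14.7) / (6 × 0.481) = 1.7000 / 2.8860 = 0.5891

0.589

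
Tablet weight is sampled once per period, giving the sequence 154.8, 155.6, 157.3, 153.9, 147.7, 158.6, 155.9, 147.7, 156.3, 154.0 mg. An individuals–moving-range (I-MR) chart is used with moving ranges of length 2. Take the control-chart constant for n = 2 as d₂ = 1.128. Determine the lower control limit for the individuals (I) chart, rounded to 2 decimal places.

140.94

X̄ = (154.8 + 155.6 + 157.3 + 153.9 + 147.7 + 158.6 + 155.9 + 147.7 + 156.3 + 154.0) / 10 = 154.1800
Moving ranges: 0.8, 1.7, 3.4, 6.2, 10.9, 2.7, 8.2, 8.6, 2.3; M̄R̄ = 44.8000 / 9 = 4.9778
LCL = X̄ − 3·M̄R̄/d₂ = 154.1800 − 3 × 4.9778 / 1.128 = 140.9412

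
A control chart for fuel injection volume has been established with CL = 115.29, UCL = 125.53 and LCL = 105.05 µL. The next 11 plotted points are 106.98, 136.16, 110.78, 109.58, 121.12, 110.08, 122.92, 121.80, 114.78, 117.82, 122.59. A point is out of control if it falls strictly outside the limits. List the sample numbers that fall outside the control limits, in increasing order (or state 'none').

Compare each point to [105.05, 125.53]: sample 2 = 136.16 > UCL.

2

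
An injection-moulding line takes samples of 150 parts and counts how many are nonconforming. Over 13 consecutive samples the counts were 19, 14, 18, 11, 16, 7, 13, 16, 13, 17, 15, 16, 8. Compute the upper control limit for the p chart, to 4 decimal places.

0.1653

p̄ = Σdᵢ / (k·n) = 183 / (13 × 150) = 0.09385
UCL = p̄ + 3·√(p̄(1−p̄)/n) = 0.09385 + 3 × √(0.09385×0.90615/150) = 0.09385 + 3 × 0.02381 = 0.16528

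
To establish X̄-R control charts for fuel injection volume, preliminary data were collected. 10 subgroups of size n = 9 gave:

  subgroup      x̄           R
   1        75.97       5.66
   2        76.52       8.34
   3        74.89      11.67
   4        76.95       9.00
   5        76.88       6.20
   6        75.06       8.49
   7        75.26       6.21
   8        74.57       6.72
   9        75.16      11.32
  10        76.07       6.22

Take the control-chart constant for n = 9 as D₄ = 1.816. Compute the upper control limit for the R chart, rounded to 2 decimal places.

14.50

R̄ = (5.66 + 8.34 + 11.67 + 9.00 + 6.20 + 8.49 + 6.21 + 6.72 + 11.32 + 6.22) / 10 = 79.8300 / 10 = 7.9830
UCL_R = D₄·R̄ = 1.816 × 7.9830 = 14.4971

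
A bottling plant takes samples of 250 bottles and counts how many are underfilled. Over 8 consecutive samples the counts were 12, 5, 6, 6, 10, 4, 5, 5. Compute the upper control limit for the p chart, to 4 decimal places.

p̄ = Σdᵢ / (k·n) = 53 / (8 × 250) = 0.02650
UCL = p̄ + 3·√(p̄(1−p̄)/n) = 0.02650 + 3 × √(0.02650×0.97350/250) = 0.02650 + 3 × 0.01016 = 0.05697

0.0570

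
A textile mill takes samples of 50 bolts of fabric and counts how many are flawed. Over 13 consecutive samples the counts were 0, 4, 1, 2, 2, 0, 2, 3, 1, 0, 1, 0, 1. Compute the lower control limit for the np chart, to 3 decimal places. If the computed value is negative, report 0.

p̄ = Σdᵢ / (k·n) = 17 / (13 × 50) = 0.02615
LCL = np̄ − 3·√(np̄(1−p̄)) = 1.3077 − 3 × 1.1285 = -2.0778 → 0 (negative, so LCL = 0)

0.000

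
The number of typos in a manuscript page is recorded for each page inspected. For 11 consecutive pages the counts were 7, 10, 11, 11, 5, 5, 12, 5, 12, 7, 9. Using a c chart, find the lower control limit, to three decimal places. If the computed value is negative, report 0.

0.000

c̄ = (7 + 10 + 11 + 11 + 5 + 5 + 12 + 5 + 12 + 7 + 9) / 11 = 94 / 11 = 8.5455
LCL = c̄ − 3√c̄ = 8.5455 − 3 × 2.9233 = -0.2243 → 0 (cannot be negative)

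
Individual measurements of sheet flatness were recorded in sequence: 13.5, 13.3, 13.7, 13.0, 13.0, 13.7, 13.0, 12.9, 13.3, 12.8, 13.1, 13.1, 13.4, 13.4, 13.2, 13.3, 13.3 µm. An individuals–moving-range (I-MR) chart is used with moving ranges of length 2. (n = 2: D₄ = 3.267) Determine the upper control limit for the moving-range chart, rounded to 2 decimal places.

Moving ranges: 0.2, 0.4, 0.7, 0.0, 0.7, 0.7, 0.1, 0.4, 0.5, 0.3, 0.0, 0.3, 0.0, 0.2, 0.1, 0.0; M̄R̄ = 4.6000 / 16 = 0.2875
UCL_MR = D₄·M̄R̄ = 3.267 × 0.2875 = 0.9393

0.94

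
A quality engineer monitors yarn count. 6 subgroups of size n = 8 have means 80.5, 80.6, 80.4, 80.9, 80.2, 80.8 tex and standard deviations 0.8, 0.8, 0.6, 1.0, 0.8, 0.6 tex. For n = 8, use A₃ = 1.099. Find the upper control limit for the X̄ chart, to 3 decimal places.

X̄̄ = (80.5 + 80.6 + 80.4 + 80.9 + 80.2 + 80.8) / 6 = 80.5667
s̄ = (0.8 + 0.8 + 0.6 + 1.0 + 0.8 + 0.6) / 6 = 0.7667
UCL = X̄̄ + A₃·s̄ = 80.5667 + 1.099 × 0.7667 = 81.4092

81.409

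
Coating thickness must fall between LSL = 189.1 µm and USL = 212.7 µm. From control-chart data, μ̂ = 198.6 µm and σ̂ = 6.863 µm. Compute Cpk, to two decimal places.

0.46

Cpu = (USL − μ̂) / (3σ̂) = (212.7 − 198.6) / (3 × 6.863) = 0.6848; Cpl = (μ̂ − LSL) / (3σ̂) = (198.6 − 189.1) / (3 × 6.863) = 0.4614; Cpk = min(Cpu, Cpl) = 0.4614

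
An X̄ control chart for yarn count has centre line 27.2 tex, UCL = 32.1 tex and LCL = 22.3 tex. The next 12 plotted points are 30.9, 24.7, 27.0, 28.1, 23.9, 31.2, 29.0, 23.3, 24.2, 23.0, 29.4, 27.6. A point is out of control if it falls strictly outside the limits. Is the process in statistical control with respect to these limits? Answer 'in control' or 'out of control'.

in control

All 12 points lie within [22.3, 32.1].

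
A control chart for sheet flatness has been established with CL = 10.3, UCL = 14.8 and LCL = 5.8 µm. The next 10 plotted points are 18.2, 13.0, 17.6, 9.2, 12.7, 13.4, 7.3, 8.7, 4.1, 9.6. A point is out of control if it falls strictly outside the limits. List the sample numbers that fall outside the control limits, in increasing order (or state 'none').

1, 3, 9

Compare each point to [5.8, 14.8]: sample 1 = 18.2 > UCL; sample 3 = 17.6 > UCL; sample 9 = 4.1 < LCL.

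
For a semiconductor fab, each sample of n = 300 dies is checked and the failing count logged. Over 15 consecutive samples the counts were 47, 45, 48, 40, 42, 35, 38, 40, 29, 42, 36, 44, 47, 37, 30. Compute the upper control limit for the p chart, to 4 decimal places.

p̄ = Σdᵢ / (k·n) = 600 / (15 × 300) = 0.13333
UCL = p̄ + 3·√(p̄(1−p̄)/n) = 0.13333 + 3 × √(0.13333×0.86667/300) = 0.13333 + 3 × 0.01963 = 0.19221

0.1922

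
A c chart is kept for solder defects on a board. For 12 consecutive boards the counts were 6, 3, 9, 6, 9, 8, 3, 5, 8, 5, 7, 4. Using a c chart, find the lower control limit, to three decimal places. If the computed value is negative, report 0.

0.000

c̄ = (6 + 3 + 9 + 6 + 9 + 8 + 3 + 5 + 8 + 5 + 7 + 4) / 12 = 73 / 12 = 6.0833
LCL = c̄ − 3√c̄ = 6.0833 − 3 × 2.4664 = -1.3160 → 0 (cannot be negative)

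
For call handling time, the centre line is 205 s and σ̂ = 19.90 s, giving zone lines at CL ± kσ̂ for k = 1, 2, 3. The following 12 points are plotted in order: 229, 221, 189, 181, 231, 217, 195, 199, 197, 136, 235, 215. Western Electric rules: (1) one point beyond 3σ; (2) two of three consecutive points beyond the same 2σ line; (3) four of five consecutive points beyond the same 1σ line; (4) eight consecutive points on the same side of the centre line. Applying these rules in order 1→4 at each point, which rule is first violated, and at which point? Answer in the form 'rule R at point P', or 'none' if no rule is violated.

rule 1 at point 10

Zone of each point (C = within 1σ̂, B = 1σ̂–2σ̂, A = 2σ̂–3σ̂, * = beyond 3σ̂; sign = side of CL): 1:+B, 2:+C, 3:-C, 4:-B, 5:+B, 6:+C, 7:-C, 8:-C, 9:-C, 10:-*, 11:+B, 12:+C
Rule 1 (one point beyond the 3σ limits) is satisfied at point 10.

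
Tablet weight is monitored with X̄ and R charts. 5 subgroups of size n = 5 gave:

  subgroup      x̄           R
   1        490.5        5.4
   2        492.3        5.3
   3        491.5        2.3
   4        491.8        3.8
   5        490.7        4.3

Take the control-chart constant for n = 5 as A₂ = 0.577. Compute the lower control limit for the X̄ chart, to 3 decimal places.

488.925

X̄̄ = (490.5 + 492.3 + 491.5 + 491.8 + 490.7) / 5 = 2456.8000 / 5 = 491.3600
R̄ = (5.4 + 5.3 + 2.3 + 3.8 + 4.3) / 5 = 21.1000 / 5 = 4.2200
LCL = X̄̄ − A₂·R̄ = 491.3600 − 0.577 × 4.2200 = 488.9251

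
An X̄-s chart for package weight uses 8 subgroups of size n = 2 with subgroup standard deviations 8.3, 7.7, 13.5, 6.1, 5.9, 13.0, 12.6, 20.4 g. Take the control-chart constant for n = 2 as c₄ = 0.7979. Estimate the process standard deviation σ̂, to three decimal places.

s̄ = (8.3 + 7.7 + 13.5 + 6.1 + 5.9 + 13.0 + 12.6 + 20.4) / 8 = 10.9375
σ̂ = s̄ / c₄ = 10.9375 / 0.7979 = 13.7079

13.708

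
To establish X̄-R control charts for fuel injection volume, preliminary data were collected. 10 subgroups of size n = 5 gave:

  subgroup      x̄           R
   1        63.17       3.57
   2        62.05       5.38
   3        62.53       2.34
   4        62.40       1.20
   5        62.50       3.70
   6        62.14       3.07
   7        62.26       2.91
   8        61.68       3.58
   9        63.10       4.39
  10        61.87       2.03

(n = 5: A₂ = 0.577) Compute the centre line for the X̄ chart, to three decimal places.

62.370

X̄̄ = (63.17 + 62.05 + 62.53 + 62.40 + 62.50 + 62.14 + 62.26 + 61.68 + 63.10 + 61.87) / 10 = 623.7000 / 10 = 62.3700
CL = X̄̄ = 62.3700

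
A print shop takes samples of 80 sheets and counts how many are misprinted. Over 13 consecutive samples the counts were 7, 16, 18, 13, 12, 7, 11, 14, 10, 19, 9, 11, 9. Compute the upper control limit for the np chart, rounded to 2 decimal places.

p̄ = Σdᵢ / (k·n) = 156 / (13 × 80) = 0.15000
UCL = np̄ + 3·√(np̄(1−p̄)) = 12.0000 + 3 × √(12.0000×0.85000) = 12.0000 + 3 × 3.1937 = 21.5812

21.58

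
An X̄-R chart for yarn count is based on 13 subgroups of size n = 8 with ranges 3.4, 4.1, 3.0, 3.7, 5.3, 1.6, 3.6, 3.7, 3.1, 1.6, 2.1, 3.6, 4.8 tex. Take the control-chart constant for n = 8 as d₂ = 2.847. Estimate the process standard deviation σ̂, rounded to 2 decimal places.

R̄ = (3.4 + 4.1 + 3.0 + 3.7 + 5.3 + 1.6 + 3.6 + 3.7 + 3.1 + 1.6 + 2.1 + 3.6 + 4.8) / 13 = 3.3538
σ̂ = R̄ / d₂ = 3.3538 / 2.847 = 1.1780

1.18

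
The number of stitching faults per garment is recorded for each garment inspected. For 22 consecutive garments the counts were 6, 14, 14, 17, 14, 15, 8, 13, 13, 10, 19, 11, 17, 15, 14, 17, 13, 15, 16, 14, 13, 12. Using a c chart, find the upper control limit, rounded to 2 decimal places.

c̄ = (6 + 14 + 14 + 17 + 14 + 15 + 8 + 13 + 13 + 10 + 19 + 11 + 17 + 15 + 14 + 17 + 13 + 15 + 16 + 14 + 13 + 12) / 22 = 300 / 22 = 13.6364
UCL = c̄ + 3√c̄ = 13.6364 + 3 × √13.6364 = 13.6364 + 3 × 3.6927 = 24.7146

24.71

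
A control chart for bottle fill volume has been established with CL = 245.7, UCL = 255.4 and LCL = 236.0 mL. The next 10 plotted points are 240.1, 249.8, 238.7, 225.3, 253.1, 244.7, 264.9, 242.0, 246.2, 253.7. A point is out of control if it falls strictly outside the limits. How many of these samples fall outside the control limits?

Compare each point to [236.0, 255.4]: sample 4 = 225.3 < LCL; sample 7 = 264.9 > UCL.

2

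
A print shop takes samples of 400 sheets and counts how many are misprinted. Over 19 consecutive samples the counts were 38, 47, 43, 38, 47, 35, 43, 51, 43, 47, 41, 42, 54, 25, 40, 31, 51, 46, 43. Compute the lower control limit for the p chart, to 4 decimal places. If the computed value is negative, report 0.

p̄ = Σdᵢ / (k·n) = 805 / (19 × 400) = 0.10592
LCL = p̄ − 3·√(p̄(1−p̄)/n) = 0.10592 − 3 × 0.01539 = 0.05976

0.0598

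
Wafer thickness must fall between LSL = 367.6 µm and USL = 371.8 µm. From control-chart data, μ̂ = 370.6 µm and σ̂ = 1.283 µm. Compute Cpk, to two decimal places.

0.31

Cpu = (USL − μ̂) / (3σ̂) = (371.8 − 370.6) / (3 × 1.283) = 0.3118; Cpl = (μ̂ − LSL) / (3σ̂) = (370.6 − 367.6) / (3 × 1.283) = 0.7794; Cpk = min(Cpu, Cpl) = 0.3118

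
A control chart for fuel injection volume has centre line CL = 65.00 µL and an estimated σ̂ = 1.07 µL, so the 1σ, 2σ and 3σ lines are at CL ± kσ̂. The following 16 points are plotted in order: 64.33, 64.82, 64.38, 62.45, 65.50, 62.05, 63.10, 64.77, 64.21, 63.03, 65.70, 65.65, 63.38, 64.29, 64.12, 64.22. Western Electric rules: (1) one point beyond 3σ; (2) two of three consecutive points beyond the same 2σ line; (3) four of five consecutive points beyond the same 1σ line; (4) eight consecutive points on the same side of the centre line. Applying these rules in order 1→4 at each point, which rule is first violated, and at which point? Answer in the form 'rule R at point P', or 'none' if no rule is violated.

rule 2 at point 6

Zone of each point (C = within 1σ̂, B = 1σ̂–2σ̂, A = 2σ̂–3σ̂, * = beyond 3σ̂; sign = side of CL): 1:-C, 2:-C, 3:-C, 4:-A, 5:+C, 6:-A, 7:-B, 8:-C, 9:-C, 10:-B, 11:+C, 12:+C, 13:-B, 14:-C, 15:-C, 16:-C
Rule 2 (two of three consecutive points beyond the same 2σ limit) is satisfied at point 6.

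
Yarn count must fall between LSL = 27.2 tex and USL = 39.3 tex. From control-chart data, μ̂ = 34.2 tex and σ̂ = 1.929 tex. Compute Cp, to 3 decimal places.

1.045

Cp = (USL − LSL) / (6σ̂) = (39.3 − 27.2) / (6 × 1.929) = 12.1000 / 11.5740 = 1.0454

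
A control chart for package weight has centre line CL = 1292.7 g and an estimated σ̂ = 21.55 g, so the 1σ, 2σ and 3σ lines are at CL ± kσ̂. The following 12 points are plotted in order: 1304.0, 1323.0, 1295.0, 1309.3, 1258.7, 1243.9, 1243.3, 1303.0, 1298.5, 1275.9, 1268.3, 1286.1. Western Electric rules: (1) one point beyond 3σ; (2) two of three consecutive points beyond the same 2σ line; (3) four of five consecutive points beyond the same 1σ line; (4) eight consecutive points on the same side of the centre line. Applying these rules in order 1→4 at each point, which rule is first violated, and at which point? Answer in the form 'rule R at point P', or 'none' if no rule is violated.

rule 2 at point 7

Zone of each point (C = within 1σ̂, B = 1σ̂–2σ̂, A = 2σ̂–3σ̂, * = beyond 3σ̂; sign = side of CL): 1:+C, 2:+B, 3:+C, 4:+C, 5:-B, 6:-A, 7:-A, 8:+C, 9:+C, 10:-C, 11:-B, 12:-C
Rule 2 (two of three consecutive points beyond the same 2σ limit) is satisfied at point 7.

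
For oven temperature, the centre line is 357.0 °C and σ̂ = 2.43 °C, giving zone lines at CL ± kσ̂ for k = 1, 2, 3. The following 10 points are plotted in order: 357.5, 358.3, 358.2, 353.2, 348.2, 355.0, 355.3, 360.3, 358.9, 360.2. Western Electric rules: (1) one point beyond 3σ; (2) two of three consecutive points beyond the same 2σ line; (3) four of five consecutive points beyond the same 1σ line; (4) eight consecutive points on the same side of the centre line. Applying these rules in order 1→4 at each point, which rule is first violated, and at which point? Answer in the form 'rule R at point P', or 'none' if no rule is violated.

Zone of each point (C = within 1σ̂, B = 1σ̂–2σ̂, A = 2σ̂–3σ̂, * = beyond 3σ̂; sign = side of CL): 1:+C, 2:+C, 3:+C, 4:-B, 5:-*, 6:-C, 7:-C, 8:+B, 9:+C, 10:+B
Rule 1 (one point beyond the 3σ limits) is satisfied at point 5.

rule 1 at point 5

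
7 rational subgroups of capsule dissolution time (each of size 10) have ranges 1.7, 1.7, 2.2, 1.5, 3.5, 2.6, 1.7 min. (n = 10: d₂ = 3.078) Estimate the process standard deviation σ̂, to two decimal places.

0.69

R̄ = (1.7 + 1.7 + 2.2 + 1.5 + 3.5 + 2.6 + 1.7) / 7 = 2.1286
σ̂ = R̄ / d₂ = 2.1286 / 3.078 = 0.6915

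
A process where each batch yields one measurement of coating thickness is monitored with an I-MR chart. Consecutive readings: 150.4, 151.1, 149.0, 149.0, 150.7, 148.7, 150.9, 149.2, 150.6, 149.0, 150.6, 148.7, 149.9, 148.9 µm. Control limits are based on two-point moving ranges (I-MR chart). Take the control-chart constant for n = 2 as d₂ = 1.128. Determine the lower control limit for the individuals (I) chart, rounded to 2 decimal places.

145.86

X̄ = (150.4 + 151.1 + 149.0 + 149.0 + 150.7 + 148.7 + 150.9 + 149.2 + 150.6 + 149.0 + 150.6 + 148.7 + 149.9 + 148.9) / 14 = 149.7643
Moving ranges: 0.7, 2.1, 0.0, 1.7, 2.0, 2.2, 1.7, 1.4, 1.6, 1.6, 1.9, 1.2, 1.0; M̄R̄ = 19.1000 / 13 = 1.4692
LCL = X̄ − 3·M̄R̄/d₂ = 149.7643 − 3 × 1.4692 / 1.128 = 145.8568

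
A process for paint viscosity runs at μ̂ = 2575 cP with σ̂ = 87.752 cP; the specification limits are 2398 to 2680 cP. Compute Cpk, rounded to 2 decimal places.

0.40

Cpu = (USL − μ̂) / (3σ̂) = (2680 − 2575) / (3 × 87.752) = 0.3989; Cpl = (μ̂ − LSL) / (3σ̂) = (2575 − 2398) / (3 × 87.752) = 0.6723; Cpk = min(Cpu, Cpl) = 0.3989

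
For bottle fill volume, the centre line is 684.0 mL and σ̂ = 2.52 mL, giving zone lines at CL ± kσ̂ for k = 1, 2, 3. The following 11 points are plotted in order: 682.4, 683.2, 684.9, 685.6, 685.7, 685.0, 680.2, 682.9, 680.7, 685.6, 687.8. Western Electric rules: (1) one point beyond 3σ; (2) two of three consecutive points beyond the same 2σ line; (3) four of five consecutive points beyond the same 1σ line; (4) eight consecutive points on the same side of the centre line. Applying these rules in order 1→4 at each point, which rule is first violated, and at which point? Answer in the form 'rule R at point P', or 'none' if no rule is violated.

none

Zone of each point (C = within 1σ̂, B = 1σ̂–2σ̂, A = 2σ̂–3σ̂, * = beyond 3σ̂; sign = side of CL): 1:-C, 2:-C, 3:+C, 4:+C, 5:+C, 6:+C, 7:-B, 8:-C, 9:-B, 10:+C, 11:+B
No rule fires across all 11 points.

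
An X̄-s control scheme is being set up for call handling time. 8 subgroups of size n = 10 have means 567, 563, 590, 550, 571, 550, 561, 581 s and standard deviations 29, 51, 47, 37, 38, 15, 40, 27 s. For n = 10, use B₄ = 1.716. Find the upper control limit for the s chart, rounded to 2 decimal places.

s̄ = (29 + 51 + 47 + 37 + 38 + 15 + 40 + 27) / 8 = 35.5000
UCL_s = B₄·s̄ = 1.716 × 35.5000 = 60.9180

60.92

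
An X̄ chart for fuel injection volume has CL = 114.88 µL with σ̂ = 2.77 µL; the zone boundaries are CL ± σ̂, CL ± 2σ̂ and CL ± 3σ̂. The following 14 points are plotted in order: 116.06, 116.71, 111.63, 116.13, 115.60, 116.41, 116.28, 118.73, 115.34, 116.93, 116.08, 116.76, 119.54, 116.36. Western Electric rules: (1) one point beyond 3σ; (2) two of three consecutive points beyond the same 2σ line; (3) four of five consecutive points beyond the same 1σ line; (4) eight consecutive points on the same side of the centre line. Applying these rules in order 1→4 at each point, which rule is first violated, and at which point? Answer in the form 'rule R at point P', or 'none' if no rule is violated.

rule 4 at point 11

Zone of each point (C = within 1σ̂, B = 1σ̂–2σ̂, A = 2σ̂–3σ̂, * = beyond 3σ̂; sign = side of CL): 1:+C, 2:+C, 3:-B, 4:+C, 5:+C, 6:+C, 7:+C, 8:+B, 9:+C, 10:+C, 11:+C, 12:+C, 13:+B, 14:+C
Rule 4 (eight consecutive points on the same side of the centre line) is satisfied at point 11.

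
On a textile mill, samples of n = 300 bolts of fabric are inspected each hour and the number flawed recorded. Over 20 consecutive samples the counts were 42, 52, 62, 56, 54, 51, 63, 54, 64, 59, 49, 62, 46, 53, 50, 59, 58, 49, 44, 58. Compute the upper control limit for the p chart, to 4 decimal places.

0.2475

p̄ = Σdᵢ / (k·n) = 1085 / (20 × 300) = 0.18083
UCL = p̄ + 3·√(p̄(1−p̄)/n) = 0.18083 + 3 × √(0.18083×0.81917/300) = 0.18083 + 3 × 0.02222 = 0.24750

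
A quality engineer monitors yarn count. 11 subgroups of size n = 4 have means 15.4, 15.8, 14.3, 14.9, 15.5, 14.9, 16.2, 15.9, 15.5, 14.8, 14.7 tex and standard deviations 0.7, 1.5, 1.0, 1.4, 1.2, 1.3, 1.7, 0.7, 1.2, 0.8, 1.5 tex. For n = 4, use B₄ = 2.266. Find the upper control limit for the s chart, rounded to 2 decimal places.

s̄ = (0.7 + 1.5 + 1.0 + 1.4 + 1.2 + 1.3 + 1.7 + 0.7 + 1.2 + 0.8 + 1.5) / 11 = 1.1818
UCL_s = B₄·s̄ = 2.266 × 1.1818 = 2.6780

2.68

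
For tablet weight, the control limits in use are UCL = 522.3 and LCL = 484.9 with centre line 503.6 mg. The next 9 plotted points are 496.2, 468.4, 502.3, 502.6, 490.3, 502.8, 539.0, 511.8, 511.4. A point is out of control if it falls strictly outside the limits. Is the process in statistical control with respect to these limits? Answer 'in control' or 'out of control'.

Compare each point to [484.9, 522.3]: sample 2 = 468.4 < LCL; sample 7 = 539.0 > UCL.

out of control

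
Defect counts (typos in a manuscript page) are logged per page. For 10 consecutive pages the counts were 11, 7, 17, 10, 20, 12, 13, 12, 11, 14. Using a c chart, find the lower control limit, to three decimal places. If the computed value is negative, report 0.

2.009

c̄ = (11 + 7 + 17 + 10 + 20 + 12 + 13 + 12 + 11 + 14) / 10 = 127 / 10 = 12.7000
LCL = c̄ − 3√c̄ = 12.7000 − 3 × 3.5637 = 2.0089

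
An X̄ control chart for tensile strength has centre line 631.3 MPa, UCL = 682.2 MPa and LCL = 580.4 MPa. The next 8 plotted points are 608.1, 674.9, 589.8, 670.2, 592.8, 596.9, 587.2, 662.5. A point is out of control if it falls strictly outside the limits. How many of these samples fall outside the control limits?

0

All 8 points lie within [580.4, 682.2].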